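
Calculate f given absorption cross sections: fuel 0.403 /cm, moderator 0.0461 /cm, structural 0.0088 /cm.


f = Sigma_a_fuel / (Sigma_a_fuel + Sigma_a_mod + Sigma_a_other)
f = 0.403 / (0.403 + 0.0461 + 0.0088)
f = 0.88010

0.88010


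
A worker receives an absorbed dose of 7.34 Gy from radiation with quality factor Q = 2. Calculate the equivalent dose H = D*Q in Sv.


H = D * Q
H = 7.34 * 2
H = 14.680 Sv

14.680


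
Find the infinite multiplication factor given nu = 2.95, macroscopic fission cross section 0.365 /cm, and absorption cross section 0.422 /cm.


k_inf = nu * Sigma_f / Sigma_a
k_inf = 2.95 * 0.365 / 0.422
k_inf = 2.5515

2.5515


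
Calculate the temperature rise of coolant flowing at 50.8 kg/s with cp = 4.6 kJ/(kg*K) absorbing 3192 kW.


dT = Q / (m_dot * cp)
dT = 3192 / (50.8 * 4.6)
dT = 13.660 C

13.660


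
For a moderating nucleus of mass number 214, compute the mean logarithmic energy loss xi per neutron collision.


xi = 1 + (A-1)^2/(2A) * ln((A-1)/(A+1))
xi = 1 + (214-1)^2/(2*214) * ln((214-1)/(214 +1))
xi = 0.0093167

0.0093167


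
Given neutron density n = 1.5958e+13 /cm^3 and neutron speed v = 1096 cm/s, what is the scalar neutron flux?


phi = n * v
phi = 1.5958e+13 * 1096
phi = 1.7490e+16 /cm^2/s

1.7490e+16


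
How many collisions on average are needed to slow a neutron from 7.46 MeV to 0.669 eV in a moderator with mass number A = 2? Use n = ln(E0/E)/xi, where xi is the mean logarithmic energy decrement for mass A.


xi = 1 + (A-1)^2/(2A)*ln((A-1)/(A+1)) = 0.7253469 (for A = 2)
n = ln(E0/E) / xi
n = ln(7.46e6 / 0.669) / 0.7253469
n = ln(1.115097e+07) / 0.7253469 = 22.371

22.371


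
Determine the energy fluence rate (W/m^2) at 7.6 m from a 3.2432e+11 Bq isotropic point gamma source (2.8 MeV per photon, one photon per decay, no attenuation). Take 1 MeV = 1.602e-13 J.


psi = A * E * 1.602e-13 / (4*pi*r^2)
psi = 3.2432e+11 * 2.8 * 1.602e-13 / (4*pi*7.6^2)
psi = 2.0043e-04 W/m^2

2.0043e-04


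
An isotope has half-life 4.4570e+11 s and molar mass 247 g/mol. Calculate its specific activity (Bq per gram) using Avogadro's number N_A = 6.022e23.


lambda = ln(2) / t_half = ln(2) / 4.4570e+11 = 1.555188e-12 /s
SA = lambda * N_A / M
SA = 1.555188e-12 * 6.022e23 / 247
SA = 3.7916e+09 Bq/g

3.7916e+09


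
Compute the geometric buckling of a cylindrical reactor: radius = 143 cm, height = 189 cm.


B^2 = (2.405/R)^2 + (pi/H)^2
B^2 = (2.405/143)^2 + (pi/189)^2
B^2 = 5.5915e-04 /cm^2

5.5915e-04


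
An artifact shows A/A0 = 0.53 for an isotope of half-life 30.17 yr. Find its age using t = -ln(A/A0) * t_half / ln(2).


lambda = ln(2) / t_half = ln(2) / 30.17 = 0.02297472 /yr
t = -ln(A/A0) / lambda
t = -ln(0.53) / 0.02297472
t = 27.634 yr

27.634


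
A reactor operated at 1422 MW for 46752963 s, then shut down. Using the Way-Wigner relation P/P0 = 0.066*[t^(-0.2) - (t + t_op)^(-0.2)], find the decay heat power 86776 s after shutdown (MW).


P/P0 = 0.066 * [t^(-0.2) - (t + t_op)^(-0.2)]
P/P0 = 0.066 * [86776^(-0.2) - (86776 + 46752963)^(-0.2)]
P/P0 = 0.066 * [0.1028774 - 0.02923325] = 0.004860514
P = 1422 * 0.004860514 = 6.9117 MW

6.9117


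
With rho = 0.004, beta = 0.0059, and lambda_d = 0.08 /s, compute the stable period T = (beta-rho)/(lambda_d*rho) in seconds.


T = (beta - rho) / (lambda_d * rho)
T = (0.0059 - 0.004) / (0.08 * 0.004)
T = 5.9375 s

5.9375


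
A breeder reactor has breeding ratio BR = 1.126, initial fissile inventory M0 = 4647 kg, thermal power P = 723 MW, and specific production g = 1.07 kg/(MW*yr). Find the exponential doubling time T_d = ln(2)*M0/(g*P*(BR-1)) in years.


Breeding gain G = BR - 1 = 1.126 - 1 = 0.126
Fissile production rate = g * P * G = 1.07 * 723 * 0.126 = 97.47486 kg/yr
T_d = ln(2) * M0 / (g * P * G)
T_d = ln(2) * 4647 / 97.47486 = 33.045 yr

33.045


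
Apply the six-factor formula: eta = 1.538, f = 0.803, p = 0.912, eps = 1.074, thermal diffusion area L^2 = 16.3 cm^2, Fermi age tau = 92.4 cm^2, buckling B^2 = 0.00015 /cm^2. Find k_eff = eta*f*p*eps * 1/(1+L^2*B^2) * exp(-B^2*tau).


k_inf = eta*f*p*eps = 1.538*0.803*0.912*1.074 = 1.209681
P_TNL = 1/(1 + L^2*B^2) = 1/(1 + 16.3*0.00015) = 0.9975610
P_FNL = exp(-B^2*tau) = exp(-0.00015*92.4) = 0.9862356
k_eff = k_inf * P_TNL * P_FNL = 1.209681 * 0.9975610 * 0.9862356
k_eff = 1.1901

1.1901


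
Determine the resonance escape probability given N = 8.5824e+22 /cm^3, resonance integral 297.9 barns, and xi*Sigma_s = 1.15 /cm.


p = exp(-N * I * 1e-24 / (xi*Sigma_s))
p = exp(-8.5824e+22 * 297.9 * 1e-24 / 1.15)
p = 2.2116e-10

2.2116e-10


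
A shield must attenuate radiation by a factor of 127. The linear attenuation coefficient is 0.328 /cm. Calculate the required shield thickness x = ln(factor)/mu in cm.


x = ln(factor) / mu
x = ln(127) / 0.328
x = 14.769 cm

14.769


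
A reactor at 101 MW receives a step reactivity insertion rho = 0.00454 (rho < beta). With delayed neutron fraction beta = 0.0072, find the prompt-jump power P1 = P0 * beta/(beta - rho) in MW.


P1/P0 = beta / (beta - rho)
P1/P0 = 0.0072 / (0.0072 - 0.00454) = 2.706767
P1 = 101 * 2.706767 = 273.38 MW

273.38


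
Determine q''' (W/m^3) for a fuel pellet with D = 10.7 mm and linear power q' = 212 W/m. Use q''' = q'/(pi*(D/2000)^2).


r = D / 2 / 1000 = 10.7 / 2 / 1000 = 0.00535 m
q''' = q' / (pi * r^2)
q''' = 212 / (pi * 0.00535^2)
q''' = 2.3576e+06 W/m^3

2.3576e+06


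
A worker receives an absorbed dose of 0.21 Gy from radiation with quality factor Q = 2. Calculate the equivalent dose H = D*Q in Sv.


H = D * Q
H = 0.21 * 2
H = 0.42000 Sv

0.42000


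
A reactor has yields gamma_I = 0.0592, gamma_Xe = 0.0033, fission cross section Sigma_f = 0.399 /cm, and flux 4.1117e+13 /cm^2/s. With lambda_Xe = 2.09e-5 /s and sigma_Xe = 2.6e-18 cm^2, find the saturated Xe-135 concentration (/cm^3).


Xe_eq = (gamma_I + gamma_Xe) * Sigma_f * phi / (lambda_Xe + sigma_Xe * phi)
Numerator = (0.0592 + 0.0033) * 0.399 * 4.1117e+13 = 1.025355e+12
Denominator = 2.09e-5 + 2.6e-18 * 4.1117e+13 = 1.278042e-04
Xe_eq = 1.025355e+12 / 1.278042e-04 = 8.0229e+15 /cm^3

8.0229e+15


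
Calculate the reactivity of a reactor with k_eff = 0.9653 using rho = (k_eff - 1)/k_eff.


rho = (k_eff - 1) / k_eff
rho = (0.9653 - 1) / 0.9653
rho = -0.035947

-0.035947


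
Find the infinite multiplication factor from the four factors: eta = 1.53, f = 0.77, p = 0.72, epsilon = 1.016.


k_inf = eta * f * p * epsilon
k_inf = 1.53 * 0.77 * 0.72 * 1.016
k_inf = 0.86180

0.86180


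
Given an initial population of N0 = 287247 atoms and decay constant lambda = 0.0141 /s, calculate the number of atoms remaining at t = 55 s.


N = N0 * exp(-lambda * t)
N = 287247 * exp(-0.0141 * 55)
N = 132270

132270


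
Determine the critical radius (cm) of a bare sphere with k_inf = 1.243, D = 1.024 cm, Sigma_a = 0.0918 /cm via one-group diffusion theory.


L^2 = D / Sigma_a = 1.024 / 0.0918 = 11.15468 cm^2
B_m^2 = (k_inf - 1) / L^2 = (1.243 - 1) / 11.15468 = 0.02178458 /cm^2
For a bare sphere: B_g = pi/R, so R_c = pi / sqrt(B_m^2)
R_c = pi / sqrt(0.02178458) = 21.285 cm

21.285


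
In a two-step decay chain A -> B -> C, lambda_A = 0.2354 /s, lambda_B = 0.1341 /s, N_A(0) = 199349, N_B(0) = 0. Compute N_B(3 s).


N_B(t) = lambda_A * N_A0 / (lambda_B - lambda_A) * [exp(-lambda_A*t) - exp(-lambda_B*t)]
exp(-0.2354*3) = 0.4935160; exp(-0.1341*3) = 0.6687801
N_B = 0.2354 * 199349 / (0.1341 - 0.2354) * (0.4935160 - 0.6687801)
N_B = 81190

81190


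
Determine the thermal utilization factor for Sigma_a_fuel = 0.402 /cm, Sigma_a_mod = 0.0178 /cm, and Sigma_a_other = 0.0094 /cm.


f = Sigma_a_fuel / (Sigma_a_fuel + Sigma_a_mod + Sigma_a_other)
f = 0.402 / (0.402 + 0.0178 + 0.0094)
f = 0.93663

0.93663


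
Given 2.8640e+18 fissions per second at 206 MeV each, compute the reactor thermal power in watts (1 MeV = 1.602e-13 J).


P = fission_rate * E_MeV * 1.602e-13
P = 2.8640e+18 * 206 * 1.602e-13
P = 9.4515e+07 W

9.4515e+07


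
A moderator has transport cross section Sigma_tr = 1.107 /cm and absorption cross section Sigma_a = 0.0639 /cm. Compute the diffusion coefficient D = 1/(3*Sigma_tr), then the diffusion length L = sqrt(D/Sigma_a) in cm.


D = 1 / (3 * Sigma_tr) = 1 / (3 * 1.107) = 0.3011141 cm
L = sqrt(D / Sigma_a)
L = sqrt(0.3011141 / 0.0639)
L = 2.1708 cm

2.1708


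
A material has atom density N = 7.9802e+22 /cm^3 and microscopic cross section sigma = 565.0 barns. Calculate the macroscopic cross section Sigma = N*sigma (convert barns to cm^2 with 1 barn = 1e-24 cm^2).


Sigma = N * sigma_barns * 1e-24
Sigma = 7.9802e+22 * 565.0 * 1e-24
Sigma = 45.088 /cm

45.088


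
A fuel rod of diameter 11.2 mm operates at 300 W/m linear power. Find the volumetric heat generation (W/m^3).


r = D / 2 / 1000 = 11.2 / 2 / 1000 = 0.0056 m
q''' = q' / (pi * r^2)
q''' = 300 / (pi * 0.0056^2)
q''' = 3.0451e+06 W/m^3

3.0451e+06


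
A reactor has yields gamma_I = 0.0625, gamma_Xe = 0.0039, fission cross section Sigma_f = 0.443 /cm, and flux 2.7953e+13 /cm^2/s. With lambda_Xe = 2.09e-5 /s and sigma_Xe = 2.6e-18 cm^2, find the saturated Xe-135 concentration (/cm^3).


Xe_eq = (gamma_I + gamma_Xe) * Sigma_f * phi / (lambda_Xe + sigma_Xe * phi)
Numerator = (0.0625 + 0.0039) * 0.443 * 2.7953e+13 = 8.222431e+11
Denominator = 2.09e-5 + 2.6e-18 * 2.7953e+13 = 9.357780e-05
Xe_eq = 8.222431e+11 / 9.357780e-05 = 8.7867e+15 /cm^3

8.7867e+15


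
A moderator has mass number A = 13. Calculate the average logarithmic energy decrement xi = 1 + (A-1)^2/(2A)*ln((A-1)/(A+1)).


xi = 1 + (A-1)^2/(2A) * ln((A-1)/(A+1))
xi = 1 + (13-1)^2/(2*13) * ln((13-1)/(13 +1))
xi = 0.14624

0.14624


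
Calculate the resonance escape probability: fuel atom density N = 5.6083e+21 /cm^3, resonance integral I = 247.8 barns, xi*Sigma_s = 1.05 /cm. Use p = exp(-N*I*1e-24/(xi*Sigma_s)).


p = exp(-N * I * 1e-24 / (xi*Sigma_s))
p = exp(-5.6083e+21 * 247.8 * 1e-24 / 1.05)
p = 0.26619

0.26619


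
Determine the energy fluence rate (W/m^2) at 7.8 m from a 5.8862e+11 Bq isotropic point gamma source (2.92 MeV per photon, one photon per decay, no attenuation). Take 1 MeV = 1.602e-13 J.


psi = A * E * 1.602e-13 / (4*pi*r^2)
psi = 5.8862e+11 * 2.92 * 1.602e-13 / (4*pi*7.8^2)
psi = 3.6015e-04 W/m^2

3.6015e-04


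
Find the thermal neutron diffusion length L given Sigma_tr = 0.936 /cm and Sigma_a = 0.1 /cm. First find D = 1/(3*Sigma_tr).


D = 1 / (3 * Sigma_tr) = 1 / (3 * 0.936) = 0.3561254 cm
L = sqrt(D / Sigma_a)
L = sqrt(0.3561254 / 0.1)
L = 1.8871 cm

1.8871


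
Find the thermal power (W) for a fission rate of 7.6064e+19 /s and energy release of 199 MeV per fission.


P = fission_rate * E_MeV * 1.602e-13
P = 7.6064e+19 * 199 * 1.602e-13
P = 2.4249e+09 W

2.4249e+09


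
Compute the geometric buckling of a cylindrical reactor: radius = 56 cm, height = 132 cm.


B^2 = (2.405/R)^2 + (pi/H)^2
B^2 = (2.405/56)^2 + (pi/132)^2
B^2 = 0.0024108 /cm^2

0.0024108


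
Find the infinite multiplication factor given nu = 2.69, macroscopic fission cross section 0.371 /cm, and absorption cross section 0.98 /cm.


k_inf = nu * Sigma_f / Sigma_a
k_inf = 2.69 * 0.371 / 0.98
k_inf = 1.0184

1.0184


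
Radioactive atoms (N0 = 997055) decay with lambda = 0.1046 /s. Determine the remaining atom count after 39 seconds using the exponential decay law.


N = N0 * exp(-lambda * t)
N = 997055 * exp(-0.1046 * 39)
N = 16868

16868


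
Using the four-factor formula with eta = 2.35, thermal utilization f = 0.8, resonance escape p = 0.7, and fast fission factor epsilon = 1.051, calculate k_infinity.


k_inf = eta * f * p * epsilon
k_inf = 2.35 * 0.8 * 0.7 * 1.051
k_inf = 1.3831

1.3831


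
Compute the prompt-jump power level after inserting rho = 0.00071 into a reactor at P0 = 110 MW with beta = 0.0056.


P1/P0 = beta / (beta - rho)
P1/P0 = 0.0056 / (0.0056 - 0.00071) = 1.145194
P1 = 110 * 1.145194 = 125.97 MW

125.97


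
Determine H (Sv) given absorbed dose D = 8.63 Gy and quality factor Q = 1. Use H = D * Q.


H = D * Q
H = 8.63 * 1
H = 8.6300 Sv

8.6300


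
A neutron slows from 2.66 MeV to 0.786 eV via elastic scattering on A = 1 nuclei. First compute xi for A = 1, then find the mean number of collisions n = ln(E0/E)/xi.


xi = 1 + (A-1)^2/(2A)*ln((A-1)/(A+1)) = 1 (for A = 1)
n = ln(E0/E) / xi
n = ln(2.66e6 / 0.786) / 1
n = ln(3.384224e+06) / 1 = 15.035

15.035


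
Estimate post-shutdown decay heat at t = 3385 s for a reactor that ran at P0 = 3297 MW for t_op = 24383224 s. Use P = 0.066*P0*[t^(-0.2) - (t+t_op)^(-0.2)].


P/P0 = 0.066 * [t^(-0.2) - (t + t_op)^(-0.2)]
P/P0 = 0.066 * [3385^(-0.2) - (3385 + 24383224)^(-0.2)]
P/P0 = 0.066 * [0.1968286 - 0.03330962] = 0.01079225
P = 3297 * 0.01079225 = 35.582 MW

35.582


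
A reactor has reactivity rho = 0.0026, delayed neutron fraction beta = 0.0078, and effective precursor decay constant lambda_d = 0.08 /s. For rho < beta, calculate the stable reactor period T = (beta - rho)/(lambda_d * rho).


T = (beta - rho) / (lambda_d * rho)
T = (0.0078 - 0.0026) / (0.08 * 0.0026)
T = 25.000 s

25.000


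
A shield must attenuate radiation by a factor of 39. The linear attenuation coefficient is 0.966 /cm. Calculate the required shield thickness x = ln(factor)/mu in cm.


x = ln(factor) / mu
x = ln(39) / 0.966
x = 3.7925 cm

3.7925


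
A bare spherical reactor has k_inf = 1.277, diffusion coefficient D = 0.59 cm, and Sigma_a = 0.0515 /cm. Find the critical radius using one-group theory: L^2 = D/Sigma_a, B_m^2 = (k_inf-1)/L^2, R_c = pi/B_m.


L^2 = D / Sigma_a = 0.59 / 0.0515 = 11.45631 cm^2
B_m^2 = (k_inf - 1) / L^2 = (1.277 - 1) / 11.45631 = 0.02417881 /cm^2
For a bare sphere: B_g = pi/R, so R_c = pi / sqrt(B_m^2)
R_c = pi / sqrt(0.02417881) = 20.204 cm

20.204


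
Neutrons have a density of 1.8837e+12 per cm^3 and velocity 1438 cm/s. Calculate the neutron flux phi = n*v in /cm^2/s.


phi = n * v
phi = 1.8837e+12 * 1438
phi = 2.7088e+15 /cm^2/s

2.7088e+15


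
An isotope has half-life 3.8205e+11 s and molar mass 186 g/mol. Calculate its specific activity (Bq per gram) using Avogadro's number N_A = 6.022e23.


lambda = ln(2) / t_half = ln(2) / 3.8205e+11 = 1.814284e-12 /s
SA = lambda * N_A / M
SA = 1.814284e-12 * 6.022e23 / 186
SA = 5.8740e+09 Bq/g

5.8740e+09


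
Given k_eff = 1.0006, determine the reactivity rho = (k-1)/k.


rho = (k_eff - 1) / k_eff
rho = (1.0006 - 1) / 1.0006
rho = 5.9964e-04

5.9964e-04


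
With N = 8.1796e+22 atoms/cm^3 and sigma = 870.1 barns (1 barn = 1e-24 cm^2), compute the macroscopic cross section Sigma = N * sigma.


Sigma = N * sigma_barns * 1e-24
Sigma = 8.1796e+22 * 870.1 * 1e-24
Sigma = 71.171 /cm

71.171


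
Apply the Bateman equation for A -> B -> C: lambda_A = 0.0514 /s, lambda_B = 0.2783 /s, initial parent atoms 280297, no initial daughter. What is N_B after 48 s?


N_B(t) = lambda_A * N_A0 / (lambda_B - lambda_A) * [exp(-lambda_A*t) - exp(-lambda_B*t)]
exp(-0.0514*48) = 0.08482203; exp(-0.2783*48) = 1.579504e-06
N_B = 0.0514 * 280297 / (0.2783 - 0.0514) * (0.08482203 - 1.579504e-06)
N_B = 5385.8

5385.8


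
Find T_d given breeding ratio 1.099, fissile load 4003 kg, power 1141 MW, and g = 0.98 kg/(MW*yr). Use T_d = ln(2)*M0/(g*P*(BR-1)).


Breeding gain G = BR - 1 = 1.099 - 1 = 0.099
Fissile production rate = g * P * G = 0.98 * 1141 * 0.099 = 110.69982 kg/yr
T_d = ln(2) * M0 / (g * P * G)
T_d = ln(2) * 4003 / 110.69982 = 25.065 yr

25.065


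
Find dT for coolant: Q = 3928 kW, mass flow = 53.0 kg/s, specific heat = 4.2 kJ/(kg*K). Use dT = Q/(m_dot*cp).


dT = Q / (m_dot * cp)
dT = 3928 / (53.0 * 4.2)
dT = 17.646 C

17.646


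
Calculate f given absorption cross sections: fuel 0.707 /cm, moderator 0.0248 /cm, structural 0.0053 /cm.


f = Sigma_a_fuel / (Sigma_a_fuel + Sigma_a_mod + Sigma_a_other)
f = 0.707 / (0.707 + 0.0248 + 0.0053)
f = 0.95916

0.95916


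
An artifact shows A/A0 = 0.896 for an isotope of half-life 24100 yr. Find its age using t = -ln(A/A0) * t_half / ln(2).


lambda = ln(2) / t_half = ln(2) / 24100 = 2.876129e-05 /yr
t = -ln(A/A0) / lambda
t = -ln(0.896) / 2.876129e-05
t = 3818.1 yr

3818.1


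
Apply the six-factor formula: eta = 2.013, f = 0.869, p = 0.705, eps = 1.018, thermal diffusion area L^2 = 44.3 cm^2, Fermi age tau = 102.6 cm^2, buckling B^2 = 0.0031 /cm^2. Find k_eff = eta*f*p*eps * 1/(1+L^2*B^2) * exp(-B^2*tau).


k_inf = eta*f*p*eps = 2.013*0.869*0.705*1.018 = 1.255453
P_TNL = 1/(1 + L^2*B^2) = 1/(1 + 44.3*0.0031) = 0.8792523
P_FNL = exp(-B^2*tau) = exp(-0.0031*102.6) = 0.7275591
k_eff = k_inf * P_TNL * P_FNL = 1.255453 * 0.8792523 * 0.7275591
k_eff = 0.80312

0.80312


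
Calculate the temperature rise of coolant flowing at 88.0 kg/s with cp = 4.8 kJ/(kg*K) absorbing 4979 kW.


dT = Q / (m_dot * cp)
dT = 4979 / (88.0 * 4.8)
dT = 11.787 C

11.787


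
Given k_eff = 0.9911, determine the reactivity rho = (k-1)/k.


rho = (k_eff - 1) / k_eff
rho = (0.9911 - 1) / 0.9911
rho = -0.0089799

-0.0089799


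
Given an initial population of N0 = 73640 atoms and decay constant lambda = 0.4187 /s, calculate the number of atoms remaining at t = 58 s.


N = N0 * exp(-lambda * t)
N = 73640 * exp(-0.4187 * 58)
N = 2.0914e-06

2.0914e-06


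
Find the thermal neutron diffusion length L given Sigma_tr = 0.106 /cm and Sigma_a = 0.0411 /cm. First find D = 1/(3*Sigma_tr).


D = 1 / (3 * Sigma_tr) = 1 / (3 * 0.106) = 3.144654 cm
L = sqrt(D / Sigma_a)
L = sqrt(3.144654 / 0.0411)
L = 8.7471 cm

8.7471


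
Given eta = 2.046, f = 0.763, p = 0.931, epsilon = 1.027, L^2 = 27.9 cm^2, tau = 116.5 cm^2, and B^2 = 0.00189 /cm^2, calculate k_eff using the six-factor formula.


k_inf = eta*f*p*eps = 2.046*0.763*0.931*1.027 = 1.492624
P_TNL = 1/(1 + L^2*B^2) = 1/(1 + 27.9*0.00189) = 0.9499103
P_FNL = exp(-B^2*tau) = exp(-0.00189*116.5) = 0.8023703
k_eff = k_inf * P_TNL * P_FNL = 1.492624 * 0.9499103 * 0.8023703
k_eff = 1.1376

1.1376


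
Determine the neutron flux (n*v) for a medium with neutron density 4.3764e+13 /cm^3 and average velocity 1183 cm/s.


phi = n * v
phi = 4.3764e+13 * 1183
phi = 5.1773e+16 /cm^2/s

5.1773e+16


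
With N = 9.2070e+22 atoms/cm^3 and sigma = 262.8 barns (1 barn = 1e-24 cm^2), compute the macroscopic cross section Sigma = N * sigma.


Sigma = N * sigma_barns * 1e-24
Sigma = 9.2070e+22 * 262.8 * 1e-24
Sigma = 24.196 /cm

24.196


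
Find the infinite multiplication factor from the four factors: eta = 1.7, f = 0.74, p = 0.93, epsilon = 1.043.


k_inf = eta * f * p * epsilon
k_inf = 1.7 * 0.74 * 0.93 * 1.043
k_inf = 1.2202

1.2202


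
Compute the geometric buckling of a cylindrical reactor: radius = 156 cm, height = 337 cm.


B^2 = (2.405/R)^2 + (pi/H)^2
B^2 = (2.405/156)^2 + (pi/337)^2
B^2 = 3.2458e-04 /cm^2

3.2458e-04


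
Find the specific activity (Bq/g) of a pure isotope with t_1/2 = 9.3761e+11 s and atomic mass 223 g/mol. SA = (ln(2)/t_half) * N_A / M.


lambda = ln(2) / t_half = ln(2) / 9.3761e+11 = 7.392703e-13 /s
SA = lambda * N_A / M
SA = 7.392703e-13 * 6.022e23 / 223
SA = 1.9964e+09 Bq/g

1.9964e+09


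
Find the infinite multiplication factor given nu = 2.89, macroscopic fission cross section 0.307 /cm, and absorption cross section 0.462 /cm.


k_inf = nu * Sigma_f / Sigma_a
k_inf = 2.89 * 0.307 / 0.462
k_inf = 1.9204

1.9204


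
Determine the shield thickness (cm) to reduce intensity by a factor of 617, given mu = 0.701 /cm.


x = ln(factor) / mu
x = ln(617) / 0.701
x = 9.1653 cm

9.1653


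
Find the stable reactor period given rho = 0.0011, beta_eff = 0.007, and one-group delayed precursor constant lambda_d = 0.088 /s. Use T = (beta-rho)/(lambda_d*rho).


T = (beta - rho) / (lambda_d * rho)
T = (0.007 - 0.0011) / (0.088 * 0.0011)
T = 60.950 s

60.950


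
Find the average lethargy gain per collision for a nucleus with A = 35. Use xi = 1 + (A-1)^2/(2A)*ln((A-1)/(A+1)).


xi = 1 + (A-1)^2/(2A) * ln((A-1)/(A+1))
xi = 1 + (35-1)^2/(2*35) * ln((35-1)/(35 +1))
xi = 0.056070

0.056070


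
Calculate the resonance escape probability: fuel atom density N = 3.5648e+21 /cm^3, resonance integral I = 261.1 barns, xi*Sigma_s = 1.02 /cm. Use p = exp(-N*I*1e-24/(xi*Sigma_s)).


p = exp(-N * I * 1e-24 / (xi*Sigma_s))
p = exp(-3.5648e+21 * 261.1 * 1e-24 / 1.02)
p = 0.40151

0.40151


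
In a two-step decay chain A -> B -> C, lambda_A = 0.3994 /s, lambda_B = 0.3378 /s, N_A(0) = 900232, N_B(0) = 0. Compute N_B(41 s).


N_B(t) = lambda_A * N_A0 / (lambda_B - lambda_A) * [exp(-lambda_A*t) - exp(-lambda_B*t)]
exp(-0.3994*41) = 7.731329e-08; exp(-0.3378*41) = 9.662918e-07
N_B = 0.3994 * 900232 / (0.3378 - 0.3994) * (7.731329e-08 - 9.662918e-07)
N_B = 5.1889

5.1889


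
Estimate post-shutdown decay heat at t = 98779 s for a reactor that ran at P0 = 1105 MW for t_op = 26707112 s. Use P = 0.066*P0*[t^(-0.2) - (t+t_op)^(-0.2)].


P/P0 = 0.066 * [t^(-0.2) - (t + t_op)^(-0.2)]
P/P0 = 0.066 * [98779^(-0.2) - (98779 + 26707112)^(-0.2)]
P/P0 = 0.066 * [0.1002460 - 0.03268541] = 0.004458999
P = 1105 * 0.004458999 = 4.9272 MW

4.9272


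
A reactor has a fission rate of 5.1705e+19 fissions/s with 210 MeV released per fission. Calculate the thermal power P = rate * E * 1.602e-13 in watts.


P = fission_rate * E_MeV * 1.602e-13
P = 5.1705e+19 * 210 * 1.602e-13
P = 1.7395e+09 W

1.7395e+09


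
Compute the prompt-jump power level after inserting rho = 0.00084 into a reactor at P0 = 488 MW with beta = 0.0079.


P1/P0 = beta / (beta - rho)
P1/P0 = 0.0079 / (0.0079 - 0.00084) = 1.118980
P1 = 488 * 1.118980 = 546.06 MW

546.06


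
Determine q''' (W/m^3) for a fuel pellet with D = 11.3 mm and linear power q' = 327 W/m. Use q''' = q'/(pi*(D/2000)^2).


r = D / 2 / 1000 = 11.3 / 2 / 1000 = 0.00565 m
q''' = q' / (pi * r^2)
q''' = 327 / (pi * 0.00565^2)
q''' = 3.2606e+06 W/m^3

3.2606e+06


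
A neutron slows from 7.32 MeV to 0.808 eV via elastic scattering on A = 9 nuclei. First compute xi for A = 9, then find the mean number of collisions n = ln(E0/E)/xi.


xi = 1 + (A-1)^2/(2A)*ln((A-1)/(A+1)) = 0.2066007 (for A = 9)
n = ln(E0/E) / xi
n = ln(7.32e6 / 0.808) / 0.2066007
n = ln(9.059406e+06) / 0.2066007 = 77.538

77.538


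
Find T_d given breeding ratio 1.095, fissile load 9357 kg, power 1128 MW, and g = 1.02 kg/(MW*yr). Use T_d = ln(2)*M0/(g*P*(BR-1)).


Breeding gain G = BR - 1 = 1.095 - 1 = 0.095
Fissile production rate = g * P * G = 1.02 * 1128 * 0.095 = 109.3032 kg/yr
T_d = ln(2) * M0 / (g * P * G)
T_d = ln(2) * 9357 / 109.3032 = 59.337 yr

59.337


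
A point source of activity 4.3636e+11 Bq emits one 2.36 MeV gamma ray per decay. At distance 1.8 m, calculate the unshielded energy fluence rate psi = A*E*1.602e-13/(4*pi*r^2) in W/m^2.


psi = A * E * 1.602e-13 / (4*pi*r^2)
psi = 4.3636e+11 * 2.36 * 1.602e-13 / (4*pi*1.8^2)
psi = 0.0040520 W/m^2

0.0040520


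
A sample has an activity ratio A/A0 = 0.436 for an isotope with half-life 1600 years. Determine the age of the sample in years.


lambda = ln(2) / t_half = ln(2) / 1600 = 4.332170e-04 /yr
t = -ln(A/A0) / lambda
t = -ln(0.436) / 4.332170e-04
t = 1916.2 yr

1916.2


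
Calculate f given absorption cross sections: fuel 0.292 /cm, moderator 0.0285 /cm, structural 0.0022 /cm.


f = Sigma_a_fuel / (Sigma_a_fuel + Sigma_a_mod + Sigma_a_other)
f = 0.292 / (0.292 + 0.0285 + 0.0022)
f = 0.90487

0.90487


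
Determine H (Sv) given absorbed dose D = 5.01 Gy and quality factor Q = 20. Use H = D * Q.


H = D * Q
H = 5.01 * 20
H = 100.20 Sv

100.20


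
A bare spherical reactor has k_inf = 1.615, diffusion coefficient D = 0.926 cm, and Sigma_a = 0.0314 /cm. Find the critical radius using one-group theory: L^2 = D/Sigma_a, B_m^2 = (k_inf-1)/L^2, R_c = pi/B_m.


L^2 = D / Sigma_a = 0.926 / 0.0314 = 29.49045 cm^2
B_m^2 = (k_inf - 1) / L^2 = (1.615 - 1) / 29.49045 = 0.02085421 /cm^2
For a bare sphere: B_g = pi/R, so R_c = pi / sqrt(B_m^2)
R_c = pi / sqrt(0.02085421) = 21.755 cm

21.755


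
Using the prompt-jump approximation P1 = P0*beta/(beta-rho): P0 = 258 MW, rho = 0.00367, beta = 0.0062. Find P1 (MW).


P1/P0 = beta / (beta - rho)
P1/P0 = 0.0062 / (0.0062 - 0.00367) = 2.450593
P1 = 258 * 2.450593 = 632.25 MW

632.25


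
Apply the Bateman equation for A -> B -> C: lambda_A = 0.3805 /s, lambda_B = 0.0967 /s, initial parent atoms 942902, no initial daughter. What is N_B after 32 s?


N_B(t) = lambda_A * N_A0 / (lambda_B - lambda_A) * [exp(-lambda_A*t) - exp(-lambda_B*t)]
exp(-0.3805*32) = 5.152647e-06; exp(-0.0967*32) = 0.04530219
N_B = 0.3805 * 942902 / (0.0967 - 0.3805) * (5.152647e-06 - 0.04530219)
N_B = 57264

57264


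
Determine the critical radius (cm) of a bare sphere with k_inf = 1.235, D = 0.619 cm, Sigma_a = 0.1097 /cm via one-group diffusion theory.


L^2 = D / Sigma_a = 0.619 / 0.1097 = 5.642662 cm^2
B_m^2 = (k_inf - 1) / L^2 = (1.235 - 1) / 5.642662 = 0.04164701 /cm^2
For a bare sphere: B_g = pi/R, so R_c = pi / sqrt(B_m^2)
R_c = pi / sqrt(0.04164701) = 15.394 cm

15.394


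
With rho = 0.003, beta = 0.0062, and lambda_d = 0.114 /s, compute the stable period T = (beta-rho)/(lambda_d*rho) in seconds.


T = (beta - rho) / (lambda_d * rho)
T = (0.0062 - 0.003) / (0.114 * 0.003)
T = 9.3567 s

9.3567


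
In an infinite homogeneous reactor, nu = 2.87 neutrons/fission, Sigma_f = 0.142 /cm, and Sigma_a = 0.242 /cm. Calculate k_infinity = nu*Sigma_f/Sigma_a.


k_inf = nu * Sigma_f / Sigma_a
k_inf = 2.87 * 0.142 / 0.242
k_inf = 1.6840

1.6840


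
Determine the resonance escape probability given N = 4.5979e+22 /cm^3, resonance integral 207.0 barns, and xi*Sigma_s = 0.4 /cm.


p = exp(-N * I * 1e-24 / (xi*Sigma_s))
p = exp(-4.5979e+22 * 207.0 * 1e-24 / 0.4)
p = 4.6381e-11

4.6381e-11


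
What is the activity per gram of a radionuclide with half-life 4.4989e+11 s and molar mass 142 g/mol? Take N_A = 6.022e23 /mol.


lambda = ln(2) / t_half = ln(2) / 4.4989e+11 = 1.540704e-12 /s
SA = lambda * N_A / M
SA = 1.540704e-12 * 6.022e23 / 142
SA = 6.5339e+09 Bq/g

6.5339e+09


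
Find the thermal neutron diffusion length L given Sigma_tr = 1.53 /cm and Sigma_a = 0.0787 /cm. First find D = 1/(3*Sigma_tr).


D = 1 / (3 * Sigma_tr) = 1 / (3 * 1.53) = 0.2178649 cm
L = sqrt(D / Sigma_a)
L = sqrt(0.2178649 / 0.0787)
L = 1.6638 cm

1.6638


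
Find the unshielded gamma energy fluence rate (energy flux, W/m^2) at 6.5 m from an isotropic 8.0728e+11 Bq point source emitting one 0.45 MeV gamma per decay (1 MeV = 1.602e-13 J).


psi = A * E * 1.602e-13 / (4*pi*r^2)
psi = 8.0728e+11 * 0.45 * 1.602e-13 / (4*pi*6.5^2)
psi = 1.0961e-04 W/m^2

1.0961e-04


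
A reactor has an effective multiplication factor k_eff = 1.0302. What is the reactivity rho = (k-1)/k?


rho = (k_eff - 1) / k_eff
rho = (1.0302 - 1) / 1.0302
rho = 0.029315

0.029315


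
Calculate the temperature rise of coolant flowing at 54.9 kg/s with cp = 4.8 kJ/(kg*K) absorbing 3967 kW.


dT = Q / (m_dot * cp)
dT = 3967 / (54.9 * 4.8)
dT = 15.054 C

15.054


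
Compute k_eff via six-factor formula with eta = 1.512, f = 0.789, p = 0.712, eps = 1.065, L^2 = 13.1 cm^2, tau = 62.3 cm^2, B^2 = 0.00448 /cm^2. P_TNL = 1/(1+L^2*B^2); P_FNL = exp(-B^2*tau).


k_inf = eta*f*p*eps = 1.512*0.789*0.712*1.065 = 0.9046038
P_TNL = 1/(1 + L^2*B^2) = 1/(1 + 13.1*0.00448) = 0.9445653
P_FNL = exp(-B^2*tau) = exp(-0.00448*62.3) = 0.7564612
k_eff = k_inf * P_TNL * P_FNL = 0.9046038 * 0.9445653 * 0.7564612
k_eff = 0.64636

0.64636


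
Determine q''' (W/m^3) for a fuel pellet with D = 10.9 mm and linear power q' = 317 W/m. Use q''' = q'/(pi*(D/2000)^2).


r = D / 2 / 1000 = 10.9 / 2 / 1000 = 0.00545 m
q''' = q' / (pi * r^2)
q''' = 317 / (pi * 0.00545^2)
q''' = 3.3972e+06 W/m^3

3.3972e+06


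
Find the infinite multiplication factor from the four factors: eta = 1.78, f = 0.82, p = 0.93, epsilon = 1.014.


k_inf = eta * f * p * epsilon
k_inf = 1.78 * 0.82 * 0.93 * 1.014
k_inf = 1.3764

1.3764


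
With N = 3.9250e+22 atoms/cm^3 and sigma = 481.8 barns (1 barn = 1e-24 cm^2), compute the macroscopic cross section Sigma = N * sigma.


Sigma = N * sigma_barns * 1e-24
Sigma = 3.9250e+22 * 481.8 * 1e-24
Sigma = 18.911 /cm

18.911


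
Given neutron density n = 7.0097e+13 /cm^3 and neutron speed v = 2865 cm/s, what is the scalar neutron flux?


phi = n * v
phi = 7.0097e+13 * 2865
phi = 2.0083e+17 /cm^2/s

2.0083e+17


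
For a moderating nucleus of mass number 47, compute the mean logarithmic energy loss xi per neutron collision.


xi = 1 + (A-1)^2/(2A) * ln((A-1)/(A+1))
xi = 1 + (47-1)^2/(2*47) * ln((47-1)/(47 +1))
xi = 0.041956

0.041956


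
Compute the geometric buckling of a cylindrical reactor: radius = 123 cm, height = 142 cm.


B^2 = (2.405/R)^2 + (pi/H)^2
B^2 = (2.405/123)^2 + (pi/142)^2
B^2 = 8.7178e-04 /cm^2

8.7178e-04


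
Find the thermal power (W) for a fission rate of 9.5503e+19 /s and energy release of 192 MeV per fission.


P = fission_rate * E_MeV * 1.602e-13
P = 9.5503e+19 * 192 * 1.602e-13
P = 2.9375e+09 W

2.9375e+09


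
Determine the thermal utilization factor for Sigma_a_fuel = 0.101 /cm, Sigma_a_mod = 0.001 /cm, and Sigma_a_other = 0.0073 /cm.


f = Sigma_a_fuel / (Sigma_a_fuel + Sigma_a_mod + Sigma_a_other)
f = 0.101 / (0.101 + 0.001 + 0.0073)
f = 0.92406

0.92406


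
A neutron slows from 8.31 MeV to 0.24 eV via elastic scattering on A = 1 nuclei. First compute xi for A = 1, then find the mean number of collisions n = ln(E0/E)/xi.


xi = 1 + (A-1)^2/(2A)*ln((A-1)/(A+1)) = 1 (for A = 1)
n = ln(E0/E) / xi
n = ln(8.31e6 / 0.24) / 1
n = ln(3.462500e+07) / 1 = 17.360

17.360


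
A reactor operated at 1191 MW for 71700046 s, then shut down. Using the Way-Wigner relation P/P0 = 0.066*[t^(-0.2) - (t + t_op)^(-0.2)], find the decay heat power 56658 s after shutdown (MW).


P/P0 = 0.066 * [t^(-0.2) - (t + t_op)^(-0.2)]
P/P0 = 0.066 * [56658^(-0.2) - (56658 + 71700046)^(-0.2)]
P/P0 = 0.066 * [0.1120335 - 0.02684278] = 0.005622588
P = 1191 * 0.005622588 = 6.6965 MW

6.6965


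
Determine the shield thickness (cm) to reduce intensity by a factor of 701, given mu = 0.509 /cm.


x = ln(factor) / mu
x = ln(701) / 0.509
x = 12.873 cm

12.873


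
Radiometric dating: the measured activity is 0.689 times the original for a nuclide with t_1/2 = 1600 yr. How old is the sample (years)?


lambda = ln(2) / t_half = ln(2) / 1600 = 4.332170e-04 /yr
t = -ln(A/A0) / lambda
t = -ln(0.689) / 4.332170e-04
t = 859.88 yr

859.88


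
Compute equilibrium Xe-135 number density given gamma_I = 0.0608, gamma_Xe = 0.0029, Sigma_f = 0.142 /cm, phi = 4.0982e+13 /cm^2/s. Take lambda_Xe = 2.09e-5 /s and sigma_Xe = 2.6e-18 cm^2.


Xe_eq = (gamma_I + gamma_Xe) * Sigma_f * phi / (lambda_Xe + sigma_Xe * phi)
Numerator = (0.0608 + 0.0029) * 0.142 * 4.0982e+13 = 3.706986e+11
Denominator = 2.09e-5 + 2.6e-18 * 4.0982e+13 = 1.274532e-04
Xe_eq = 3.706986e+11 / 1.274532e-04 = 2.9085e+15 /cm^3

2.9085e+15


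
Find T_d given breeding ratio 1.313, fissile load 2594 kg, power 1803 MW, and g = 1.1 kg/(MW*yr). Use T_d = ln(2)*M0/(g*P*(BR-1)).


Breeding gain G = BR - 1 = 1.313 - 1 = 0.313
Fissile production rate = g * P * G = 1.1 * 1803 * 0.313 = 620.7729 kg/yr
T_d = ln(2) * M0 / (g * P * G)
T_d = ln(2) * 2594 / 620.7729 = 2.8964 yr

2.8964


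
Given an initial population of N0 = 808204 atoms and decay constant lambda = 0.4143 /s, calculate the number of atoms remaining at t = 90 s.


N = N0 * exp(-lambda * t)
N = 808204 * exp(-0.4143 * 90)
N = 5.1759e-11

5.1759e-11


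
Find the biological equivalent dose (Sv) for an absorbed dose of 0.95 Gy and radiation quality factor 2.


H = D * Q
H = 0.95 * 2
H = 1.9000 Sv

1.9000


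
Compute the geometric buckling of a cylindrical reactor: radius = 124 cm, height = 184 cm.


B^2 = (2.405/R)^2 + (pi/H)^2
B^2 = (2.405/124)^2 + (pi/184)^2
B^2 = 6.6769e-04 /cm^2

6.6769e-04


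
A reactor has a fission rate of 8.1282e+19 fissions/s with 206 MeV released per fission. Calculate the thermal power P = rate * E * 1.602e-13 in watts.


P = fission_rate * E_MeV * 1.602e-13
P = 8.1282e+19 * 206 * 1.602e-13
P = 2.6824e+09 W

2.6824e+09


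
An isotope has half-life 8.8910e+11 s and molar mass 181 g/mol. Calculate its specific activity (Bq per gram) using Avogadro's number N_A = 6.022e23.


lambda = ln(2) / t_half = ln(2) / 8.8910e+11 = 7.796054e-13 /s
SA = lambda * N_A / M
SA = 7.796054e-13 * 6.022e23 / 181
SA = 2.5938e+09 Bq/g

2.5938e+09


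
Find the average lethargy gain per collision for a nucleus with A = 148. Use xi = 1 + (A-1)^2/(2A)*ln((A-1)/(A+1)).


xi = 1 + (A-1)^2/(2A) * ln((A-1)/(A+1))
xi = 1 + (148-1)^2/(2*148) * ln((148-1)/(148 +1))
xi = 0.013453

0.013453


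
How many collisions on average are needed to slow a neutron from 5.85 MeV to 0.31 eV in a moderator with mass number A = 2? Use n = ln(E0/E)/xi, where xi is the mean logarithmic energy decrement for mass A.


xi = 1 + (A-1)^2/(2A)*ln((A-1)/(A+1)) = 0.7253469 (for A = 2)
n = ln(E0/E) / xi
n = ln(5.85e6 / 0.31) / 0.7253469
n = ln(1.887097e+07) / 0.7253469 = 23.097

23.097


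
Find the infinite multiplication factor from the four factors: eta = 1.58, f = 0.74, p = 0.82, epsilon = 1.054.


k_inf = eta * f * p * epsilon
k_inf = 1.58 * 0.74 * 0.82 * 1.054
k_inf = 1.0105

1.0105


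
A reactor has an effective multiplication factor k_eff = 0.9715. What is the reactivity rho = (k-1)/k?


rho = (k_eff - 1) / k_eff
rho = (0.9715 - 1) / 0.9715
rho = -0.029336

-0.029336


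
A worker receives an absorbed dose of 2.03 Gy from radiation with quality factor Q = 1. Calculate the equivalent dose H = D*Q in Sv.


H = D * Q
H = 2.03 * 1
H = 2.0300 Sv

2.0300


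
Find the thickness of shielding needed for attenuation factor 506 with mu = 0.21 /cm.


x = ln(factor) / mu
x = ln(506) / 0.21
x = 29.650 cm

29.650


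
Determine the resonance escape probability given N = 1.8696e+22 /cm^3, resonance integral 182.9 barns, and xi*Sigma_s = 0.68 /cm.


p = exp(-N * I * 1e-24 / (xi*Sigma_s))
p = exp(-1.8696e+22 * 182.9 * 1e-24 / 0.68)
p = 0.0065475

0.0065475


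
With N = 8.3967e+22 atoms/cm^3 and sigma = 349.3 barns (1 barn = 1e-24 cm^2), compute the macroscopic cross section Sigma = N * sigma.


Sigma = N * sigma_barns * 1e-24
Sigma = 8.3967e+22 * 349.3 * 1e-24
Sigma = 29.330 /cm

29.330


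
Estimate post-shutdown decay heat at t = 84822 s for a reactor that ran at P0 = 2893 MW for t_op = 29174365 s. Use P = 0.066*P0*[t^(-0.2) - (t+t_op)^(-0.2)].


P/P0 = 0.066 * [t^(-0.2) - (t + t_op)^(-0.2)]
P/P0 = 0.066 * [84822^(-0.2) - (84822 + 29174365)^(-0.2)]
P/P0 = 0.066 * [0.1033471 - 0.03211793] = 0.004701125
P = 2893 * 0.004701125 = 13.600 MW

13.600


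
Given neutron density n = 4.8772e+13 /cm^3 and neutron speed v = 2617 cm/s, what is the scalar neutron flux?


phi = n * v
phi = 4.8772e+13 * 2617
phi = 1.2764e+17 /cm^2/s

1.2764e+17


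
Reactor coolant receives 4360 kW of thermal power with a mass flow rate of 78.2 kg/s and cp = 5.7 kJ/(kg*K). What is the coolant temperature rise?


dT = Q / (m_dot * cp)
dT = 4360 / (78.2 * 5.7)
dT = 9.7815 C

9.7815


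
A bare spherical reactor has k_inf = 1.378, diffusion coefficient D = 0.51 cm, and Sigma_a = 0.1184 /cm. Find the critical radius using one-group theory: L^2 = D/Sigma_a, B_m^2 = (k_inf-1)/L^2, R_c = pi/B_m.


L^2 = D / Sigma_a = 0.51 / 0.1184 = 4.307432 cm^2
B_m^2 = (k_inf - 1) / L^2 = (1.378 - 1) / 4.307432 = 0.08775530 /cm^2
For a bare sphere: B_g = pi/R, so R_c = pi / sqrt(B_m^2)
R_c = pi / sqrt(0.08775530) = 10.605 cm

10.605


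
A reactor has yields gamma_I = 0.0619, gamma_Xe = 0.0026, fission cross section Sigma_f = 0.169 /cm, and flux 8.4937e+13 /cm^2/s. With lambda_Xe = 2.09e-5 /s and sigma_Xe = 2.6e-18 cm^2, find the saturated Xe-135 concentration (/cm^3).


Xe_eq = (gamma_I + gamma_Xe) * Sigma_f * phi / (lambda_Xe + sigma_Xe * phi)
Numerator = (0.0619 + 0.0026) * 0.169 * 8.4937e+13 = 9.258558e+11
Denominator = 2.09e-5 + 2.6e-18 * 8.4937e+13 = 2.417362e-04
Xe_eq = 9.258558e+11 / 2.417362e-04 = 3.8300e+15 /cm^3

3.8300e+15


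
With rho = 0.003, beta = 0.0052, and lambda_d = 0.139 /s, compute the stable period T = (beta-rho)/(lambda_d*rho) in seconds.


T = (beta - rho) / (lambda_d * rho)
T = (0.0052 - 0.003) / (0.139 * 0.003)
T = 5.2758 s

5.2758


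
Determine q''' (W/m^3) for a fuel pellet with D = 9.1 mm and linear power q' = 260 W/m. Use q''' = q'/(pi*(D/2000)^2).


r = D / 2 / 1000 = 9.1 / 2 / 1000 = 0.00455 m
q''' = q' / (pi * r^2)
q''' = 260 / (pi * 0.00455^2)
q''' = 3.9976e+06 W/m^3

3.9976e+06


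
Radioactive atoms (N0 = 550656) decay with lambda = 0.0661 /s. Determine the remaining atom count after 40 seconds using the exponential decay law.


N = N0 * exp(-lambda * t)
N = 550656 * exp(-0.0661 * 40)
N = 39139

39139


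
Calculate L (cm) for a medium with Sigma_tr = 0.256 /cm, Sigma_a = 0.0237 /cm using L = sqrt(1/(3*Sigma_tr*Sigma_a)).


D = 1 / (3 * Sigma_tr) = 1 / (3 * 0.256) = 1.302083 cm
L = sqrt(D / Sigma_a)
L = sqrt(1.302083 / 0.0237)
L = 7.4122 cm

7.4122


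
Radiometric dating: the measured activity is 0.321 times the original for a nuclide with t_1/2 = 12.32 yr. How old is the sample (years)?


lambda = ln(2) / t_half = ln(2) / 12.32 = 0.05626195 /yr
t = -ln(A/A0) / lambda
t = -ln(0.321) / 0.05626195
t = 20.197 yr

20.197


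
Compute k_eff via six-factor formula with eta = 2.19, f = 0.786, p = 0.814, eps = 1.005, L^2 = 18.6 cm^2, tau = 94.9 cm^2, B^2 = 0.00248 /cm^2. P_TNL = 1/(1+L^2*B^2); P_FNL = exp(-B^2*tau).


k_inf = eta*f*p*eps = 2.19*0.786*0.814*1.005 = 1.408177
P_TNL = 1/(1 + L^2*B^2) = 1/(1 + 18.6*0.00248) = 0.9559060
P_FNL = exp(-B^2*tau) = exp(-0.00248*94.9) = 0.7902926
k_eff = k_inf * P_TNL * P_FNL = 1.408177 * 0.9559060 * 0.7902926
k_eff = 1.0638

1.0638


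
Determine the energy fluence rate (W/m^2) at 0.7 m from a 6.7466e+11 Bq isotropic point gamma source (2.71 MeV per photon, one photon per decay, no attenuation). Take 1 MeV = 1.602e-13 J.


psi = A * E * 1.602e-13 / (4*pi*r^2)
psi = 6.7466e+11 * 2.71 * 1.602e-13 / (4*pi*0.7^2)
psi = 0.047568 W/m^2

0.047568


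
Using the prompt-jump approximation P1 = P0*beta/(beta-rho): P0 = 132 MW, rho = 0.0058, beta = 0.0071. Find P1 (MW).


P1/P0 = beta / (beta - rho)
P1/P0 = 0.0071 / (0.0071 - 0.0058) = 5.461538
P1 = 132 * 5.461538 = 720.92 MW

720.92


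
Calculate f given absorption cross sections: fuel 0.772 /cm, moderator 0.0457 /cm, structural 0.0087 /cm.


f = Sigma_a_fuel / (Sigma_a_fuel + Sigma_a_mod + Sigma_a_other)
f = 0.772 / (0.772 + 0.0457 + 0.0087)
f = 0.93417

0.93417


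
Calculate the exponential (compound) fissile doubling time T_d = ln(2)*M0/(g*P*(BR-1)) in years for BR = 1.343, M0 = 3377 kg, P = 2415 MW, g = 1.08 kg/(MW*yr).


Breeding gain G = BR - 1 = 1.343 - 1 = 0.343
Fissile production rate = g * P * G = 1.08 * 2415 * 0.343 = 894.6126 kg/yr
T_d = ln(2) * M0 / (g * P * G)
T_d = ln(2) * 3377 / 894.6126 = 2.6165 yr

2.6165


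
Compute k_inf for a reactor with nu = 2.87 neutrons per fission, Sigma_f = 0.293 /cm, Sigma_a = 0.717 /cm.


k_inf = nu * Sigma_f / Sigma_a
k_inf = 2.87 * 0.293 / 0.717
k_inf = 1.1728

1.1728


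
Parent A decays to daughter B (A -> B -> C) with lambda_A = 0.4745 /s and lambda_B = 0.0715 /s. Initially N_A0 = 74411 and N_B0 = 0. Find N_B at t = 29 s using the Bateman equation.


N_B(t) = lambda_A * N_A0 / (lambda_B - lambda_A) * [exp(-lambda_A*t) - exp(-lambda_B*t)]
exp(-0.4745*29) = 1.056552e-06; exp(-0.0715*29) = 0.1257449
N_B = 0.4745 * 74411 / (0.0715 - 0.4745) * (1.056552e-06 - 0.1257449)
N_B = 11017

11017


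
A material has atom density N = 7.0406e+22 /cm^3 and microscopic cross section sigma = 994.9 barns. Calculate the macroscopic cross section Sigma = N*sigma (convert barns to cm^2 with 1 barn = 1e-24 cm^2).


Sigma = N * sigma_barns * 1e-24
Sigma = 7.0406e+22 * 994.9 * 1e-24
Sigma = 70.047 /cm

70.047
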